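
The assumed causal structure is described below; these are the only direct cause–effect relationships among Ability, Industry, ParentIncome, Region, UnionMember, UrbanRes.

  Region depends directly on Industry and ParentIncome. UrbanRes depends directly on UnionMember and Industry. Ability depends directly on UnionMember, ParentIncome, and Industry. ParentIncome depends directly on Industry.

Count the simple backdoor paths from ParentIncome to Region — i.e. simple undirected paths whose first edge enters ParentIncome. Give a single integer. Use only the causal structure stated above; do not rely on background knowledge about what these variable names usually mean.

A backdoor path from ParentIncome to Region is any simple undirected path whose first edge points into ParentIncome (i.e. leaves ParentIncome via a parent).
Parents of ParentIncome: {Industry}.
Enumerating:
  P1: ParentIncome <- Industry -> Region
That exhausts the simple backdoor paths. Count: 1.

1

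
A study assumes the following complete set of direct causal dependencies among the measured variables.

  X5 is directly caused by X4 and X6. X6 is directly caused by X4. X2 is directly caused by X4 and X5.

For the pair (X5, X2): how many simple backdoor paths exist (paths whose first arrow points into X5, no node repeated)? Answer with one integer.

2

A backdoor path from X5 to X2 is any simple undirected path whose first edge points into X5 (i.e. leaves X5 via a parent).
Parents of X5: {X4, X6}.
Enumerating:
  P1: X5 <- X4 -> X2
  P2: X5 <- X6 <- X4 -> X2
That exhausts the simple backdoor paths. Count: 2.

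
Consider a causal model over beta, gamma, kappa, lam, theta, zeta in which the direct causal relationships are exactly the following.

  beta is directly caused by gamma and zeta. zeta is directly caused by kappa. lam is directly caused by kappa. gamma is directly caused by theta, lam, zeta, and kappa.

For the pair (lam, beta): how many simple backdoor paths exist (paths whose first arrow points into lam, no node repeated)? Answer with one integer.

A backdoor path from lam to beta is any simple undirected path whose first edge points into lam (i.e. leaves lam via a parent).
Parents of lam: {kappa}.
Enumerating:
  P1: lam <- kappa -> zeta -> gamma -> beta
  P2: lam <- kappa -> zeta -> beta
  P3: lam <- kappa -> gamma <- zeta -> beta
  P4: lam <- kappa -> gamma -> beta
That exhausts the simple backdoor paths. Count: 4.

4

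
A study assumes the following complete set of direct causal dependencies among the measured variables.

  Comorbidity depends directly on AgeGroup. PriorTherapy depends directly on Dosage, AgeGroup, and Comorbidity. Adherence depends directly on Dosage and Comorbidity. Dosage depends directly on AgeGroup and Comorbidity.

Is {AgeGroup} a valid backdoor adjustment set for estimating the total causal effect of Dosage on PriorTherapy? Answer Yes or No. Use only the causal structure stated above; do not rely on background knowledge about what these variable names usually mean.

Backdoor paths from Dosage to PriorTherapy (paths whose first edge points into Dosage):
  P1: Dosage <- AgeGroup -> Comorbidity -> PriorTherapy
  P2: Dosage <- AgeGroup -> PriorTherapy
  P3: Dosage <- Comorbidity <- AgeGroup -> PriorTherapy
  P4: Dosage <- Comorbidity -> PriorTherapy
Condition 1 (no descendant of Dosage in the set): holds — descendants of Dosage are {Adherence, PriorTherapy}; none are in {AgeGroup}.
Condition 2 (every backdoor path blocked by {AgeGroup}):
  P1: blocked at fork node AgeGroup ∈ conditioning set.
  P2: blocked at fork node AgeGroup ∈ conditioning set.
  P3: blocked at fork node AgeGroup ∈ conditioning set.
  P4: open — no interior node is in the conditioning set.
{AgeGroup} does not satisfy the backdoor criterion.

No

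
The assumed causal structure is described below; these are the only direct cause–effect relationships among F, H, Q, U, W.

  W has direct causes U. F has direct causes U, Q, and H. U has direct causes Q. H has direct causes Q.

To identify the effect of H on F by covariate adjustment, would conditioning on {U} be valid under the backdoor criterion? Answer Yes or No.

Backdoor paths from H to F (paths whose first edge points into H):
  P1: H <- Q -> U -> F
  P2: H <- Q -> F
Condition 1 (no descendant of H in the set): holds — descendants of H are {F}; none are in {U}.
Condition 2 (every backdoor path blocked by {U}):
  P1: blocked at chain node U ∈ conditioning set.
  P2: open — no interior node is in the conditioning set.
{U} does not satisfy the backdoor criterion.

No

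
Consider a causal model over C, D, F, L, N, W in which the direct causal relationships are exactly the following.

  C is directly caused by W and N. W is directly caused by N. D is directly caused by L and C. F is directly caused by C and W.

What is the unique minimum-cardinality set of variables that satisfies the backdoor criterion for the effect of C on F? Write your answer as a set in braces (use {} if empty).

{W}

Variables eligible for adjustment (non-descendants of C, excluding C and F): {L, N, W}.
Backdoor paths from C to F:
  P1: C <- N -> W -> F
  P2: C <- W -> F
The empty set is not sufficient: P1 (C <- N -> W -> F) has no collider blocking it and no conditioned non-collider, so it is open.
Try {W}:
  P1: blocked at chain node W ∈ conditioning set.
  P2: blocked at fork node W ∈ conditioning set.
{W} contains no descendant of C and blocks every backdoor path.
No other singleton works — e.g. {L} leaves P1 open — so {W} is the unique smallest valid adjustment set.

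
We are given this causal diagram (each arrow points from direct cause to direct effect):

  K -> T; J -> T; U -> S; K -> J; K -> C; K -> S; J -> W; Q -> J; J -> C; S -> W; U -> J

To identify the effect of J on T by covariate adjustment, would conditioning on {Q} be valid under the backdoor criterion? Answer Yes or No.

No

Backdoor paths from J to T (paths whose first edge points into J):
  P1: J <- U -> S <- K -> T
  P2: J <- K -> T
Condition 1 (no descendant of J in the set): holds — descendants of J are {C, T, W}; none are in {Q}.
Condition 2 (every backdoor path blocked by {Q}):
  P1: blocked at collider S (neither it nor any descendant is in the conditioning set).
  P2: open — no interior node is in the conditioning set.
{Q} does not satisfy the backdoor criterion.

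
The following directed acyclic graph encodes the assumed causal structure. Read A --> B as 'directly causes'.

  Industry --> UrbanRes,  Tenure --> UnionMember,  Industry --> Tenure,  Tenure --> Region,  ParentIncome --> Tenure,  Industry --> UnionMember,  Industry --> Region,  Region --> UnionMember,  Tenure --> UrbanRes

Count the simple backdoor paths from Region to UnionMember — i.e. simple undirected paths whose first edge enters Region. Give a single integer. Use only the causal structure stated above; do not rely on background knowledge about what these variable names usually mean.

A backdoor path from Region to UnionMember is any simple undirected path whose first edge points into Region (i.e. leaves Region via a parent).
Parents of Region: {Industry, Tenure}.
Enumerating:
  P1: Region <- Industry -> Tenure -> UnionMember
  P2: Region <- Industry -> UnionMember
  P3: Region <- Industry -> UrbanRes <- Tenure -> UnionMember
  P4: Region <- Tenure <- Industry -> UnionMember
  P5: Region <- Tenure -> UnionMember
  P6: Region <- Tenure -> UrbanRes <- Industry -> UnionMember
That exhausts the simple backdoor paths. Count: 6.

6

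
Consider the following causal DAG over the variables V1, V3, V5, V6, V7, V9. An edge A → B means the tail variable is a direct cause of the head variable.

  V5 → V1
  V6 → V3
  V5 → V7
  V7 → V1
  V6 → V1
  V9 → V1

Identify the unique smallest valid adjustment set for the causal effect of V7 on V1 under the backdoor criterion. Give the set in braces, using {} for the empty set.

{V5}

Variables eligible for adjustment (non-descendants of V7, excluding V7 and V1): {V3, V5, V6, V9}.
Backdoor paths from V7 to V1:
  P1: V7 <- V5 -> V1
The empty set is not sufficient: P1 (V7 <- V5 -> V1) has no collider blocking it and no conditioned non-collider, so it is open.
Try {V5}:
  P1: blocked at fork node V5 ∈ conditioning set.
{V5} contains no descendant of V7 and blocks every backdoor path.
No other singleton works — e.g. {V6} leaves P1 open — so {V5} is the unique smallest valid adjustment set.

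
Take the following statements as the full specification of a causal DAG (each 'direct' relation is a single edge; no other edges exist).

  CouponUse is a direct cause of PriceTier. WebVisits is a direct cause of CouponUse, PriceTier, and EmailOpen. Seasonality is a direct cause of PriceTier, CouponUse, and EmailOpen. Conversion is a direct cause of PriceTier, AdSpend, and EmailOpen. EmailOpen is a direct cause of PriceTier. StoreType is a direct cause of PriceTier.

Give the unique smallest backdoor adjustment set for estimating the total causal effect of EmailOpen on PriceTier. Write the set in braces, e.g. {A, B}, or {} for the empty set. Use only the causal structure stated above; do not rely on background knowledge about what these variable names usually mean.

{Conversion, Seasonality, WebVisits}

Variables eligible for adjustment (non-descendants of EmailOpen, excluding EmailOpen and PriceTier): {AdSpend, Conversion, CouponUse, Seasonality, StoreType, WebVisits}.
Backdoor paths from EmailOpen to PriceTier:
  P1: EmailOpen <- Seasonality -> CouponUse <- WebVisits -> PriceTier
  P2: EmailOpen <- Seasonality -> CouponUse -> PriceTier
  P3: EmailOpen <- Seasonality -> PriceTier
  P4: EmailOpen <- Conversion -> PriceTier
  P5: EmailOpen <- WebVisits -> CouponUse <- Seasonality -> PriceTier
  P6: EmailOpen <- WebVisits -> CouponUse -> PriceTier
  P7: EmailOpen <- WebVisits -> PriceTier
The empty set is not sufficient: P2 (EmailOpen <- Seasonality -> CouponUse -> PriceTier) has no collider blocking it and no conditioned non-collider, so it is open.
Try {Conversion, Seasonality, WebVisits}:
  P1: blocked at fork node Seasonality ∈ conditioning set.
  P2: blocked at fork node Seasonality ∈ conditioning set.
  P3: blocked at fork node Seasonality ∈ conditioning set.
  P4: blocked at fork node Conversion ∈ conditioning set.
  P5: blocked at fork node WebVisits ∈ conditioning set.
  P6: blocked at fork node WebVisits ∈ conditioning set.
  P7: blocked at fork node WebVisits ∈ conditioning set.
{Conversion, Seasonality, WebVisits} contains no descendant of EmailOpen and blocks every backdoor path.
Every element of {Conversion, Seasonality, WebVisits} is needed (dropping Conversion leaves P4 open; dropping Seasonality leaves P2 open; dropping WebVisits leaves P6 open), so no proper subset is valid.
Among all size-3 subsets of the eligible variables, only {Conversion, Seasonality, WebVisits} blocks every backdoor path, so it is the unique smallest valid adjustment set.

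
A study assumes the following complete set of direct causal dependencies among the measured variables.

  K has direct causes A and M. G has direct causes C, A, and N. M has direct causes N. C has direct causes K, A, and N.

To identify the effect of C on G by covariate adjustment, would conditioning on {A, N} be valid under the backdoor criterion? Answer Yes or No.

Backdoor paths from C to G (paths whose first edge points into C):
  P1: C <- N -> M -> K <- A -> G
  P2: C <- N -> G
  P3: C <- A -> K <- M <- N -> G
  P4: C <- A -> G
  P5: C <- K <- A -> G
  P6: C <- K <- M <- N -> G
Condition 1 (no descendant of C in the set): holds — descendants of C are {G}; none are in {A, N}.
Condition 2 (every backdoor path blocked by {A, N}):
  P1: blocked at fork node N ∈ conditioning set.
  P2: blocked at fork node N ∈ conditioning set.
  P3: blocked at fork node A ∈ conditioning set.
  P4: blocked at fork node A ∈ conditioning set.
  P5: blocked at fork node A ∈ conditioning set.
  P6: blocked at fork node N ∈ conditioning set.
{A, N} satisfies the backdoor criterion.

Yes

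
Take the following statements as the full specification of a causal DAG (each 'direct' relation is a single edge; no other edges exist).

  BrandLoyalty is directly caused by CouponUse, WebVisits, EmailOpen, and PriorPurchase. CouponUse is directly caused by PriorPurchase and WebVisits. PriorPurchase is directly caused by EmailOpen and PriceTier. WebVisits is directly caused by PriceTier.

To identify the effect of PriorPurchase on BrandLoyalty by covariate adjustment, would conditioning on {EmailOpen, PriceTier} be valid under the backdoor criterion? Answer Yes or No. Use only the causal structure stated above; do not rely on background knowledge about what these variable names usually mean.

Yes

Backdoor paths from PriorPurchase to BrandLoyalty (paths whose first edge points into PriorPurchase):
  P1: PriorPurchase <- PriceTier -> WebVisits -> CouponUse -> BrandLoyalty
  P2: PriorPurchase <- PriceTier -> WebVisits -> BrandLoyalty
  P3: PriorPurchase <- EmailOpen -> BrandLoyalty
Condition 1 (no descendant of PriorPurchase in the set): holds — descendants of PriorPurchase are {BrandLoyalty, CouponUse}; none are in {EmailOpen, PriceTier}.
Condition 2 (every backdoor path blocked by {EmailOpen, PriceTier}):
  P1: blocked at fork node PriceTier ∈ conditioning set.
  P2: blocked at fork node PriceTier ∈ conditioning set.
  P3: blocked at fork node EmailOpen ∈ conditioning set.
{EmailOpen, PriceTier} satisfies the backdoor criterion.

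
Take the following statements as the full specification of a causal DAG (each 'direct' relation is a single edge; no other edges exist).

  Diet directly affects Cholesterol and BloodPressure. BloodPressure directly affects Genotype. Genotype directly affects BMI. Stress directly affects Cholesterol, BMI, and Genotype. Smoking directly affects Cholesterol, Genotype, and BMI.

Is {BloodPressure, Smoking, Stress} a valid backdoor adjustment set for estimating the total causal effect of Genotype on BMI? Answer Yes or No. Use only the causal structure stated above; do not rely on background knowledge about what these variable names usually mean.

Yes

Backdoor paths from Genotype to BMI (paths whose first edge points into Genotype):
  P1: Genotype <- Smoking -> Cholesterol <- Stress -> BMI
  P2: Genotype <- Smoking -> BMI
  P3: Genotype <- Stress -> Cholesterol <- Smoking -> BMI
  P4: Genotype <- Stress -> BMI
  P5: Genotype <- BloodPressure <- Diet -> Cholesterol <- Smoking -> BMI
  P6: Genotype <- BloodPressure <- Diet -> Cholesterol <- Stress -> BMI
Condition 1 (no descendant of Genotype in the set): holds — descendants of Genotype are {BMI}; none are in {BloodPressure, Smoking, Stress}.
Condition 2 (every backdoor path blocked by {BloodPressure, Smoking, Stress}):
  P1: blocked at fork node Smoking ∈ conditioning set.
  P2: blocked at fork node Smoking ∈ conditioning set.
  P3: blocked at fork node Stress ∈ conditioning set.
  P4: blocked at fork node Stress ∈ conditioning set.
  P5: blocked at chain node BloodPressure ∈ conditioning set.
  P6: blocked at chain node BloodPressure ∈ conditioning set.
{BloodPressure, Smoking, Stress} satisfies the backdoor criterion.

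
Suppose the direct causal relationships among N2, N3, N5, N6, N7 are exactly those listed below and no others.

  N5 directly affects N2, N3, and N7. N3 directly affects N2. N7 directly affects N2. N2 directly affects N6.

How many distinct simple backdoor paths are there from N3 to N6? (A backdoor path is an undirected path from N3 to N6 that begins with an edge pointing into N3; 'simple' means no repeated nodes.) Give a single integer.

2

A backdoor path from N3 to N6 is any simple undirected path whose first edge points into N3 (i.e. leaves N3 via a parent).
Parents of N3: {N5}.
Enumerating:
  P1: N3 <- N5 -> N7 -> N2 -> N6
  P2: N3 <- N5 -> N2 -> N6
That exhausts the simple backdoor paths. Count: 2.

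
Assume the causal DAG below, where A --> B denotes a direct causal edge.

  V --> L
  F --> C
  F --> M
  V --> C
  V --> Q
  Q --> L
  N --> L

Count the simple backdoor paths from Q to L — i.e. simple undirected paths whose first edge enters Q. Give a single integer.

A backdoor path from Q to L is any simple undirected path whose first edge points into Q (i.e. leaves Q via a parent).
Parents of Q: {V}.
Enumerating:
  P1: Q <- V -> L
That exhausts the simple backdoor paths. Count: 1.

1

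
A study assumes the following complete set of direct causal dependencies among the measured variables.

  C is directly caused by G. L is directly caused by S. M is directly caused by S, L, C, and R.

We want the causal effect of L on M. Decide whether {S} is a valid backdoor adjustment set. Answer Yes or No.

Backdoor paths from L to M (paths whose first edge points into L):
  P1: L <- S -> M
Condition 1 (no descendant of L in the set): holds — descendants of L are {M}; none are in {S}.
Condition 2 (every backdoor path blocked by {S}):
  P1: blocked at fork node S ∈ conditioning set.
{S} satisfies the backdoor criterion.

Yes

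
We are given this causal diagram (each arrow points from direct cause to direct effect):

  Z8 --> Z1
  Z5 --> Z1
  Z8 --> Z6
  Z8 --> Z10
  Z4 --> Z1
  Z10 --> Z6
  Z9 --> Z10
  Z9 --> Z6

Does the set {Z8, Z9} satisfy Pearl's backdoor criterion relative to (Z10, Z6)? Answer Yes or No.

Backdoor paths from Z10 to Z6 (paths whose first edge points into Z10):
  P1: Z10 <- Z8 -> Z6
  P2: Z10 <- Z9 -> Z6
Condition 1 (no descendant of Z10 in the set): holds — descendants of Z10 are {Z6}; none are in {Z8, Z9}.
Condition 2 (every backdoor path blocked by {Z8, Z9}):
  P1: blocked at fork node Z8 ∈ conditioning set.
  P2: blocked at fork node Z9 ∈ conditioning set.
{Z8, Z9} satisfies the backdoor criterion.

Yes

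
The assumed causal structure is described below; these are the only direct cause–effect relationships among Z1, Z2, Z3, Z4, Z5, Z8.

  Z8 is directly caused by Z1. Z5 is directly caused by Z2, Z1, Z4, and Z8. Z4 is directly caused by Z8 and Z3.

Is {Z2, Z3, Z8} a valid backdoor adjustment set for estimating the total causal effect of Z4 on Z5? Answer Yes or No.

Yes

Backdoor paths from Z4 to Z5 (paths whose first edge points into Z4):
  P1: Z4 <- Z8 <- Z1 -> Z5
  P2: Z4 <- Z8 -> Z5
Condition 1 (no descendant of Z4 in the set): holds — descendants of Z4 are {Z5}; none are in {Z2, Z3, Z8}.
Condition 2 (every backdoor path blocked by {Z2, Z3, Z8}):
  P1: blocked at chain node Z8 ∈ conditioning set.
  P2: blocked at fork node Z8 ∈ conditioning set.
{Z2, Z3, Z8} satisfies the backdoor criterion.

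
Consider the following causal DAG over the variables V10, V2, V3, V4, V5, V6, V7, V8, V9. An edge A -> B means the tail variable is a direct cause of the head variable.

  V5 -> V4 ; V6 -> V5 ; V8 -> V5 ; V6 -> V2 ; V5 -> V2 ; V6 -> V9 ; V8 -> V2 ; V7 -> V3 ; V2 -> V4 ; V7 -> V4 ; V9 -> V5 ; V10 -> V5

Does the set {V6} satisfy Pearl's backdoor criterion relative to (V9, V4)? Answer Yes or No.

Yes

Backdoor paths from V9 to V4 (paths whose first edge points into V9):
  P1: V9 <- V6 -> V5 <- V8 -> V2 -> V4
  P2: V9 <- V6 -> V5 -> V2 -> V4
  P3: V9 <- V6 -> V5 -> V4
  P4: V9 <- V6 -> V2 <- V8 -> V5 -> V4
  P5: V9 <- V6 -> V2 <- V5 -> V4
  P6: V9 <- V6 -> V2 -> V4
Condition 1 (no descendant of V9 in the set): holds — descendants of V9 are {V2, V4, V5}; none are in {V6}.
Condition 2 (every backdoor path blocked by {V6}):
  P1: blocked at fork node V6 ∈ conditioning set.
  P2: blocked at fork node V6 ∈ conditioning set.
  P3: blocked at fork node V6 ∈ conditioning set.
  P4: blocked at fork node V6 ∈ conditioning set.
  P5: blocked at fork node V6 ∈ conditioning set.
  P6: blocked at fork node V6 ∈ conditioning set.
{V6} satisfies the backdoor criterion.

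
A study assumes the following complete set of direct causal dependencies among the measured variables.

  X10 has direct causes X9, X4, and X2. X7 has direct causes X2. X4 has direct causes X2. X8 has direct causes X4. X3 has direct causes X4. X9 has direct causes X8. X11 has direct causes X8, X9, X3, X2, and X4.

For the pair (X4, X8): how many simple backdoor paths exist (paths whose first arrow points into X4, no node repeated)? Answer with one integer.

4

A backdoor path from X4 to X8 is any simple undirected path whose first edge points into X4 (i.e. leaves X4 via a parent).
Parents of X4: {X2}.
Enumerating:
  P1: X4 <- X2 -> X11 <- X8
  P2: X4 <- X2 -> X11 <- X9 <- X8
  P3: X4 <- X2 -> X10 <- X9 <- X8
  P4: X4 <- X2 -> X10 <- X9 -> X11 <- X8
That exhausts the simple backdoor paths. Count: 4.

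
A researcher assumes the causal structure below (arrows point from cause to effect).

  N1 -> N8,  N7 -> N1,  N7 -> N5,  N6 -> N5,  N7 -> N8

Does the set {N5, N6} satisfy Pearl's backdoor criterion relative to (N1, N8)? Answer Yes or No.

Backdoor paths from N1 to N8 (paths whose first edge points into N1):
  P1: N1 <- N7 -> N8
Condition 1 (no descendant of N1 in the set): holds — descendants of N1 are {N8}; none are in {N5, N6}.
Condition 2 (every backdoor path blocked by {N5, N6}):
  P1: open — no interior node is in the conditioning set.
{N5, N6} does not satisfy the backdoor criterion.

No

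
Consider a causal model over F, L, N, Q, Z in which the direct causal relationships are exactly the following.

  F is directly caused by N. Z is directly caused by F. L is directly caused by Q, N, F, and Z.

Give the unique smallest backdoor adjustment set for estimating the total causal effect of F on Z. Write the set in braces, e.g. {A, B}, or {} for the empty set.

Variables eligible for adjustment (non-descendants of F, excluding F and Z): {N, Q}.
Backdoor paths from F to Z:
  P1: F <- N -> L <- Z
Each backdoor path contains an unconditioned collider, so every path is already blocked with the empty conditioning set:
  P1: blocked at collider L (neither it nor any descendant is in the conditioning set).
The empty set is therefore the unique smallest valid set.

{}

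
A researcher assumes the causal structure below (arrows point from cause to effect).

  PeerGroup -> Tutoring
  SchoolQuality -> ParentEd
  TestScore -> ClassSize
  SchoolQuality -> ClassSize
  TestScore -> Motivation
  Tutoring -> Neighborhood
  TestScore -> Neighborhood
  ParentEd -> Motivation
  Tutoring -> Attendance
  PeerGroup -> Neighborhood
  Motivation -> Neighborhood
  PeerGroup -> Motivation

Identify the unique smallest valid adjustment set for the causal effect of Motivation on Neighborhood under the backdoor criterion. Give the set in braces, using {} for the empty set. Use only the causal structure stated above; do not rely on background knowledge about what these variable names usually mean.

{PeerGroup, TestScore}

Variables eligible for adjustment (non-descendants of Motivation, excluding Motivation and Neighborhood): {Attendance, ClassSize, ParentEd, PeerGroup, SchoolQuality, TestScore, Tutoring}.
Backdoor paths from Motivation to Neighborhood:
  P1: Motivation <- PeerGroup -> Tutoring -> Neighborhood
  P2: Motivation <- PeerGroup -> Neighborhood
  P3: Motivation <- TestScore -> Neighborhood
  P4: Motivation <- ParentEd <- SchoolQuality -> ClassSize <- TestScore -> Neighborhood
The empty set is not sufficient: P1 (Motivation <- PeerGroup -> Tutoring -> Neighborhood) has no collider blocking it and no conditioned non-collider, so it is open.
Try {PeerGroup, TestScore}:
  P1: blocked at fork node PeerGroup ∈ conditioning set.
  P2: blocked at fork node PeerGroup ∈ conditioning set.
  P3: blocked at fork node TestScore ∈ conditioning set.
  P4: blocked at collider ClassSize (neither it nor any descendant is in the conditioning set).
{PeerGroup, TestScore} contains no descendant of Motivation and blocks every backdoor path.
Every element of {PeerGroup, TestScore} is needed (dropping PeerGroup leaves P1 open; dropping TestScore leaves P3 open), so no proper subset is valid.
Among all size-2 subsets of the eligible variables, only {PeerGroup, TestScore} blocks every backdoor path, so it is the unique smallest valid adjustment set.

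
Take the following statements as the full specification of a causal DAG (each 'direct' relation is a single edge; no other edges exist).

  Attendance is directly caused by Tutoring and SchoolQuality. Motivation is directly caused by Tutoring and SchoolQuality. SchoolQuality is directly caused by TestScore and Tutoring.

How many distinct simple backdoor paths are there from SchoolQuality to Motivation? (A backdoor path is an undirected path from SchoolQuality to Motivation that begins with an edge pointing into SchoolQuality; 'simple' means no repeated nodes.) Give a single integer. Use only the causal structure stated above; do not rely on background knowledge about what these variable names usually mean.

A backdoor path from SchoolQuality to Motivation is any simple undirected path whose first edge points into SchoolQuality (i.e. leaves SchoolQuality via a parent).
Parents of SchoolQuality: {TestScore, Tutoring}.
Enumerating:
  P1: SchoolQuality <- Tutoring -> Motivation
That exhausts the simple backdoor paths. Count: 1.

1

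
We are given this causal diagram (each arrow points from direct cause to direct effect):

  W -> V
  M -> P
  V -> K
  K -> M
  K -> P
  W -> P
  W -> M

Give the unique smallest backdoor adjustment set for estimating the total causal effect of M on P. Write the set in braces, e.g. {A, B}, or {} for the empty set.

{K, W}

Variables eligible for adjustment (non-descendants of M, excluding M and P): {K, V, W}.
Backdoor paths from M to P:
  P1: M <- W -> V -> K -> P
  P2: M <- W -> P
  P3: M <- K <- V <- W -> P
  P4: M <- K -> P
The empty set is not sufficient: P1 (M <- W -> V -> K -> P) has no collider blocking it and no conditioned non-collider, so it is open.
Try {K, W}:
  P1: blocked at fork node W ∈ conditioning set.
  P2: blocked at fork node W ∈ conditioning set.
  P3: blocked at chain node K ∈ conditioning set.
  P4: blocked at fork node K ∈ conditioning set.
{K, W} contains no descendant of M and blocks every backdoor path.
Every element of {K, W} is needed (dropping K leaves P4 open; dropping W leaves P2 open), so no proper subset is valid.
Among all size-2 subsets of the eligible variables, only {K, W} blocks every backdoor path, so it is the unique smallest valid adjustment set.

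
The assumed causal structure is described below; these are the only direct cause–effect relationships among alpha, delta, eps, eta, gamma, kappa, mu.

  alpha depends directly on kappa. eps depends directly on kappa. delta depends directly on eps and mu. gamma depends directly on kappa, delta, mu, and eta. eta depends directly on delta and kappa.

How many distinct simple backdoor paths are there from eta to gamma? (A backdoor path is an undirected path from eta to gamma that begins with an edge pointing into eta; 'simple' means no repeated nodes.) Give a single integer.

A backdoor path from eta to gamma is any simple undirected path whose first edge points into eta (i.e. leaves eta via a parent).
Parents of eta: {delta, kappa}.
Enumerating:
  P1: eta <- kappa -> eps -> delta <- mu -> gamma
  P2: eta <- kappa -> eps -> delta -> gamma
  P3: eta <- kappa -> gamma
  P4: eta <- delta <- mu -> gamma
  P5: eta <- delta <- eps <- kappa -> gamma
  P6: eta <- delta -> gamma
That exhausts the simple backdoor paths. Count: 6.

6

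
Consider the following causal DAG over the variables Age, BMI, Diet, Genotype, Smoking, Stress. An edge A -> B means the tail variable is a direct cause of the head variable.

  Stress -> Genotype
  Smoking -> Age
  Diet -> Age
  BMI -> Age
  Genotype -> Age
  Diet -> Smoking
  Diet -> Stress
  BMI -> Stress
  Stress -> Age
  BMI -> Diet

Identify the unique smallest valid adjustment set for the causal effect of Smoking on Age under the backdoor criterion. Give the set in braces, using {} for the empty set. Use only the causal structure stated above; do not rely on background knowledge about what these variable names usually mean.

{Diet}

Variables eligible for adjustment (non-descendants of Smoking, excluding Smoking and Age): {BMI, Diet, Genotype, Stress}.
Backdoor paths from Smoking to Age:
  P1: Smoking <- Diet <- BMI -> Stress -> Genotype -> Age
  P2: Smoking <- Diet <- BMI -> Stress -> Age
  P3: Smoking <- Diet <- BMI -> Age
  P4: Smoking <- Diet -> Stress <- BMI -> Age
  P5: Smoking <- Diet -> Stress -> Genotype -> Age
  P6: Smoking <- Diet -> Stress -> Age
  P7: Smoking <- Diet -> Age
The empty set is not sufficient: P1 (Smoking <- Diet <- BMI -> Stress -> Genotype -> Age) has no collider blocking it and no conditioned non-collider, so it is open.
Try {Diet}:
  P1: blocked at chain node Diet ∈ conditioning set.
  P2: blocked at chain node Diet ∈ conditioning set.
  P3: blocked at chain node Diet ∈ conditioning set.
  P4: blocked at fork node Diet ∈ conditioning set.
  P5: blocked at fork node Diet ∈ conditioning set.
  P6: blocked at fork node Diet ∈ conditioning set.
  P7: blocked at fork node Diet ∈ conditioning set.
{Diet} contains no descendant of Smoking and blocks every backdoor path.
No other singleton works — e.g. {BMI} leaves P5 open — so {Diet} is the unique smallest valid adjustment set.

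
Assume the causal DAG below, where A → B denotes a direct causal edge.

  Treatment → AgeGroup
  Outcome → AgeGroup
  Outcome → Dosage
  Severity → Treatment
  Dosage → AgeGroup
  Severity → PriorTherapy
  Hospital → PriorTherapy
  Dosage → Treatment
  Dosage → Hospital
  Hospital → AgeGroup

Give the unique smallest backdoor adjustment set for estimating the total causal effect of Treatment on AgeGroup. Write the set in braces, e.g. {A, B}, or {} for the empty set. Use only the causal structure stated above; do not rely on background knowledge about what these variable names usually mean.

{Dosage}

Variables eligible for adjustment (non-descendants of Treatment, excluding Treatment and AgeGroup): {Dosage, Hospital, Outcome, PriorTherapy, Severity}.
Backdoor paths from Treatment to AgeGroup:
  P1: Treatment <- Dosage <- Outcome -> AgeGroup
  P2: Treatment <- Dosage -> Hospital -> AgeGroup
  P3: Treatment <- Dosage -> AgeGroup
  P4: Treatment <- Severity -> PriorTherapy <- Hospital <- Dosage <- Outcome -> AgeGroup
  P5: Treatment <- Severity -> PriorTherapy <- Hospital <- Dosage -> AgeGroup
  P6: Treatment <- Severity -> PriorTherapy <- Hospital -> AgeGroup
The empty set is not sufficient: P1 (Treatment <- Dosage <- Outcome -> AgeGroup) has no collider blocking it and no conditioned non-collider, so it is open.
Try {Dosage}:
  P1: blocked at chain node Dosage ∈ conditioning set.
  P2: blocked at fork node Dosage ∈ conditioning set.
  P3: blocked at fork node Dosage ∈ conditioning set.
  P4: blocked at collider PriorTherapy (neither it nor any descendant is in the conditioning set).
  P5: blocked at collider PriorTherapy (neither it nor any descendant is in the conditioning set).
  P6: blocked at collider PriorTherapy (neither it nor any descendant is in the conditioning set).
{Dosage} contains no descendant of Treatment and blocks every backdoor path.
No other singleton works — e.g. {Outcome} leaves P2 open — so {Dosage} is the unique smallest valid adjustment set.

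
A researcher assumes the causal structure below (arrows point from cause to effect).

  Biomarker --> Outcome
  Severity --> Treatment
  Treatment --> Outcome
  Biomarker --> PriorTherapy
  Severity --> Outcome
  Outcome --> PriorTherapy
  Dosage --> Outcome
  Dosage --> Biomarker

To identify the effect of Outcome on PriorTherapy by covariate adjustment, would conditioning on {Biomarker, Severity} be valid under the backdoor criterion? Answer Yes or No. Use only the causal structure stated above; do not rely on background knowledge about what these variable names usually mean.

Yes

Backdoor paths from Outcome to PriorTherapy (paths whose first edge points into Outcome):
  P1: Outcome <- Dosage -> Biomarker -> PriorTherapy
  P2: Outcome <- Biomarker -> PriorTherapy
Condition 1 (no descendant of Outcome in the set): holds — descendants of Outcome are {PriorTherapy}; none are in {Biomarker, Severity}.
Condition 2 (every backdoor path blocked by {Biomarker, Severity}):
  P1: blocked at chain node Biomarker ∈ conditioning set.
  P2: blocked at fork node Biomarker ∈ conditioning set.
{Biomarker, Severity} satisfies the backdoor criterion.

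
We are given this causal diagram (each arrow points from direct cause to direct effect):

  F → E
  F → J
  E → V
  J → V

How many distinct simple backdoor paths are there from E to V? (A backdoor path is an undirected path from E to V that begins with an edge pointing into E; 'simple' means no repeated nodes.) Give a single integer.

A backdoor path from E to V is any simple undirected path whose first edge points into E (i.e. leaves E via a parent).
Parents of E: {F}.
Enumerating:
  P1: E <- F -> J -> V
That exhausts the simple backdoor paths. Count: 1.

1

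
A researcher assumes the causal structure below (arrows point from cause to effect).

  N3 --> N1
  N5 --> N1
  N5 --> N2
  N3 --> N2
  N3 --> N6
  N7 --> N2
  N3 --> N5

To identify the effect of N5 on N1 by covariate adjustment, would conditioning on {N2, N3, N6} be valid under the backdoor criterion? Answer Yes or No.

No

Backdoor paths from N5 to N1 (paths whose first edge points into N5):
  P1: N5 <- N3 -> N1
Condition 1 (no descendant of N5 in the set): FAILS — N2 is a descendant of N5.
Condition 2 (every backdoor path blocked by {N2, N3, N6}):
  P1: blocked at fork node N3 ∈ conditioning set.
{N2, N3, N6} does not satisfy the backdoor criterion.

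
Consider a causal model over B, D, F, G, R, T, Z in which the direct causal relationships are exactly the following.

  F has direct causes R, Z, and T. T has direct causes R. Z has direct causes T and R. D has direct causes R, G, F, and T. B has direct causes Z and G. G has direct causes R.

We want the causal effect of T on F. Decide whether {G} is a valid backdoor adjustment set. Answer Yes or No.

No

Backdoor paths from T to F (paths whose first edge points into T):
  P1: T <- R -> G -> D <- F
  P2: T <- R -> G -> B <- Z -> F
  P3: T <- R -> Z -> F
  P4: T <- R -> Z -> B <- G -> D <- F
  P5: T <- R -> F
  P6: T <- R -> D <- G -> B <- Z -> F
  P7: T <- R -> D <- F
Condition 1 (no descendant of T in the set): holds — descendants of T are {B, D, F, Z}; none are in {G}.
Condition 2 (every backdoor path blocked by {G}):
  P1: blocked at chain node G ∈ conditioning set.
  P2: blocked at chain node G ∈ conditioning set.
  P3: open — no interior node is in the conditioning set.
  P4: blocked at collider B (neither it nor any descendant is in the conditioning set).
  P5: open — no interior node is in the conditioning set.
  P6: blocked at collider D (neither it nor any descendant is in the conditioning set).
  P7: blocked at collider D (neither it nor any descendant is in the conditioning set).
{G} does not satisfy the backdoor criterion.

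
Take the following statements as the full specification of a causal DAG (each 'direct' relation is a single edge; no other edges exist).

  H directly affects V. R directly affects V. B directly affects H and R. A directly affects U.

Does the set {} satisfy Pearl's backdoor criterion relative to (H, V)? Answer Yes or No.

Backdoor paths from H to V (paths whose first edge points into H):
  P1: H <- B -> R -> V
Condition 1 (no descendant of H in the set): holds — descendants of H are {V}; none are in {}.
Condition 2 (every backdoor path blocked by {}):
  P1: open — no interior node is in the conditioning set.
{} does not satisfy the backdoor criterion.

No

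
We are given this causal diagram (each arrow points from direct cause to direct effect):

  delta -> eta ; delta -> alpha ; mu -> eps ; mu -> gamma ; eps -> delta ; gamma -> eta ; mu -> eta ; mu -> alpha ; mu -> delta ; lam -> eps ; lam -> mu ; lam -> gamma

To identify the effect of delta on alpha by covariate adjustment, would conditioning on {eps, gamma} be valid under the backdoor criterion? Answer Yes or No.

Backdoor paths from delta to alpha (paths whose first edge points into delta):
  P1: delta <- mu -> alpha
  P2: delta <- eps <- lam -> mu -> alpha
  P3: delta <- eps <- lam -> gamma <- mu -> alpha
  P4: delta <- eps <- lam -> gamma -> eta <- mu -> alpha
  P5: delta <- eps <- mu -> alpha
Condition 1 (no descendant of delta in the set): holds — descendants of delta are {alpha, eta}; none are in {eps, gamma}.
Condition 2 (every backdoor path blocked by {eps, gamma}):
  P1: open — no interior node is in the conditioning set.
  P2: blocked at chain node eps ∈ conditioning set.
  P3: blocked at chain node eps ∈ conditioning set.
  P4: blocked at chain node eps ∈ conditioning set.
  P5: blocked at chain node eps ∈ conditioning set.
{eps, gamma} does not satisfy the backdoor criterion.

No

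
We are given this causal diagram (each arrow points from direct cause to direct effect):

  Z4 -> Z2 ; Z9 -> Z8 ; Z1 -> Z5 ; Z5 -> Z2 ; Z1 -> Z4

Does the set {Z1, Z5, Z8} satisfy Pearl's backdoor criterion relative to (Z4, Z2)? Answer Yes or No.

Yes

Backdoor paths from Z4 to Z2 (paths whose first edge points into Z4):
  P1: Z4 <- Z1 -> Z5 -> Z2
Condition 1 (no descendant of Z4 in the set): holds — descendants of Z4 are {Z2}; none are in {Z1, Z5, Z8}.
Condition 2 (every backdoor path blocked by {Z1, Z5, Z8}):
  P1: blocked at fork node Z1 ∈ conditioning set.
{Z1, Z5, Z8} satisfies the backdoor criterion.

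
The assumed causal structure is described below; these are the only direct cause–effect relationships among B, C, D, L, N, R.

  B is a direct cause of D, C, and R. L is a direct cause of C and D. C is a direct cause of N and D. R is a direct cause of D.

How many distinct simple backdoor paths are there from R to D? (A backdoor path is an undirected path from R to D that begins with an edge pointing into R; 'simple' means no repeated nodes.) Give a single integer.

A backdoor path from R to D is any simple undirected path whose first edge points into R (i.e. leaves R via a parent).
Parents of R: {B}.
Enumerating:
  P1: R <- B -> C <- L -> D
  P2: R <- B -> C -> D
  P3: R <- B -> D
That exhausts the simple backdoor paths. Count: 3.

3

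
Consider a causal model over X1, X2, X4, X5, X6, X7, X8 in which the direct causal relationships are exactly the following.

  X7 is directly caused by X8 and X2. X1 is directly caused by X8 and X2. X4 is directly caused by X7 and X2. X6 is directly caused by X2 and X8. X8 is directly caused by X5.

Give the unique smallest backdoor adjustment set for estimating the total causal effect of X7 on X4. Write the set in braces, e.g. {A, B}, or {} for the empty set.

Variables eligible for adjustment (non-descendants of X7, excluding X7 and X4): {X1, X2, X5, X6, X8}.
Backdoor paths from X7 to X4:
  P1: X7 <- X2 -> X4
  P2: X7 <- X8 -> X6 <- X2 -> X4
  P3: X7 <- X8 -> X1 <- X2 -> X4
The empty set is not sufficient: P1 (X7 <- X2 -> X4) has no collider blocking it and no conditioned non-collider, so it is open.
Try {X2}:
  P1: blocked at fork node X2 ∈ conditioning set.
  P2: blocked at collider X6 (neither it nor any descendant is in the conditioning set).
  P3: blocked at collider X1 (neither it nor any descendant is in the conditioning set).
{X2} contains no descendant of X7 and blocks every backdoor path.
No other singleton works — e.g. {X5} leaves P1 open — so {X2} is the unique smallest valid adjustment set.

{X2}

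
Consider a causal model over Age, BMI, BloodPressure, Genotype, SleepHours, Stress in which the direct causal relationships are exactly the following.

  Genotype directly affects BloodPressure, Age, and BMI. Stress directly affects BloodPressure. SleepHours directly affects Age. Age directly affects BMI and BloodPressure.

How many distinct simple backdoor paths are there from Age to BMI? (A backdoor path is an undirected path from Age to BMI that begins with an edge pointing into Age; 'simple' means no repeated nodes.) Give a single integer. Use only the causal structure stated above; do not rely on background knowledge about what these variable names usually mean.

A backdoor path from Age to BMI is any simple undirected path whose first edge points into Age (i.e. leaves Age via a parent).
Parents of Age: {Genotype, SleepHours}.
Enumerating:
  P1: Age <- Genotype -> BMI
That exhausts the simple backdoor paths. Count: 1.

1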